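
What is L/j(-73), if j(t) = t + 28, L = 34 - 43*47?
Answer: 1987/45 ≈ 44.156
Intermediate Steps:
L = -1987 (L = 34 - 2021 = -1987)
j(t) = 28 + t
L/j(-73) = -1987/(28 - 73) = -1987/(-45) = -1987*(-1/45) = 1987/45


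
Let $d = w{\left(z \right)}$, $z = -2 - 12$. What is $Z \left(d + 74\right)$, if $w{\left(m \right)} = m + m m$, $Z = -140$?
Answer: $-35840$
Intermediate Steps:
$z = -14$ ($z = -2 - 12 = -14$)
$w{\left(m \right)} = m + m^{2}$
$d = 182$ ($d = - 14 \left(1 - 14\right) = \left(-14\right) \left(-13\right) = 182$)
$Z \left(d + 74\right) = - 140 \left(182 + 74\right) = \left(-140\right) 256 = -35840$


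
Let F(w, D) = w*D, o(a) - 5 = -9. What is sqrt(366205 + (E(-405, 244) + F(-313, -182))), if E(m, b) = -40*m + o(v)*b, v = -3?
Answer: sqrt(438395) ≈ 662.11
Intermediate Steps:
o(a) = -4 (o(a) = 5 - 9 = -4)
E(m, b) = -40*m - 4*b
F(w, D) = D*w
sqrt(366205 + (E(-405, 244) + F(-313, -182))) = sqrt(366205 + ((-40*(-405) - 4*244) - 182*(-313))) = sqrt(366205 + ((16200 - 976) + 56966)) = sqrt(366205 + (15224 + 56966)) = sqrt(366205 + 72190) = sqrt(438395)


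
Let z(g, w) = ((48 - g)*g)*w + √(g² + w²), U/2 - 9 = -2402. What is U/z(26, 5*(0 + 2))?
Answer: -3421990/4089703 + 2393*√194/8179406 ≈ -0.83266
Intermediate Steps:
U = -4786 (U = 18 + 2*(-2402) = 18 - 4804 = -4786)
z(g, w) = √(g² + w²) + g*w*(48 - g) (z(g, w) = (g*(48 - g))*w + √(g² + w²) = g*w*(48 - g) + √(g² + w²) = √(g² + w²) + g*w*(48 - g))
U/z(26, 5*(0 + 2)) = -4786/(√(26² + (5*(0 + 2))²) - 1*5*(0 + 2)*26² + 48*26*(5*(0 + 2))) = -4786/(√(676 + (5*2)²) - 1*5*2*676 + 48*26*(5*2)) = -4786/(√(676 + 10²) - 1*10*676 + 48*26*10) = -4786/(√(676 + 100) - 6760 + 12480) = -4786/(√776 - 6760 + 12480) = -4786/(2*√194 - 6760 + 12480) = -4786/(5720 + 2*√194)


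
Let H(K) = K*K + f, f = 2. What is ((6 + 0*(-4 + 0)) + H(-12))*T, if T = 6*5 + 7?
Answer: 5624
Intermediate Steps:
T = 37 (T = 30 + 7 = 37)
H(K) = 2 + K**2 (H(K) = K*K + 2 = K**2 + 2 = 2 + K**2)
((6 + 0*(-4 + 0)) + H(-12))*T = ((6 + 0*(-4 + 0)) + (2 + (-12)**2))*37 = ((6 + 0*(-4)) + (2 + 144))*37 = ((6 + 0) + 146)*37 = (6 + 146)*37 = 152*37 = 5624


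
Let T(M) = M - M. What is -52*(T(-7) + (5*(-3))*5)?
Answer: 3900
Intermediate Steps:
T(M) = 0
-52*(T(-7) + (5*(-3))*5) = -52*(0 + (5*(-3))*5) = -52*(0 - 15*5) = -52*(0 - 75) = -52*(-75) = 3900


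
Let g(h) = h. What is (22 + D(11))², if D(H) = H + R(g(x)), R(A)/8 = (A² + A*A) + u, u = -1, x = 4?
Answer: 78961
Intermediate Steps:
R(A) = -8 + 16*A² (R(A) = 8*((A² + A*A) - 1) = 8*((A² + A²) - 1) = 8*(2*A² - 1) = 8*(-1 + 2*A²) = -8 + 16*A²)
D(H) = 248 + H (D(H) = H + (-8 + 16*4²) = H + (-8 + 16*16) = H + (-8 + 256) = H + 248 = 248 + H)
(22 + D(11))² = (22 + (248 + 11))² = (22 + 259)² = 281² = 78961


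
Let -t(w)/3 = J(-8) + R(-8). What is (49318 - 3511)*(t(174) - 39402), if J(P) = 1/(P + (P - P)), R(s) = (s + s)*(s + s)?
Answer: -14720400099/8 ≈ -1.8401e+9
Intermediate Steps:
R(s) = 4*s² (R(s) = (2*s)*(2*s) = 4*s²)
J(P) = 1/P (J(P) = 1/(P + 0) = 1/P)
t(w) = -6141/8 (t(w) = -3*(1/(-8) + 4*(-8)²) = -3*(-⅛ + 4*64) = -3*(-⅛ + 256) = -3*2047/8 = -6141/8)
(49318 - 3511)*(t(174) - 39402) = (49318 - 3511)*(-6141/8 - 39402) = 45807*(-321357/8) = -14720400099/8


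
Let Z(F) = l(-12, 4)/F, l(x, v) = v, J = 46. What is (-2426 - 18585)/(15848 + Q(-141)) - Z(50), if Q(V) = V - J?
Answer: -556597/391525 ≈ -1.4216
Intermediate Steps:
Q(V) = -46 + V (Q(V) = V - 1*46 = V - 46 = -46 + V)
Z(F) = 4/F
(-2426 - 18585)/(15848 + Q(-141)) - Z(50) = (-2426 - 18585)/(15848 + (-46 - 141)) - 4/50 = -21011/(15848 - 187) - 4/50 = -21011/15661 - 1*2/25 = -21011*1/15661 - 2/25 = -21011/15661 - 2/25 = -556597/391525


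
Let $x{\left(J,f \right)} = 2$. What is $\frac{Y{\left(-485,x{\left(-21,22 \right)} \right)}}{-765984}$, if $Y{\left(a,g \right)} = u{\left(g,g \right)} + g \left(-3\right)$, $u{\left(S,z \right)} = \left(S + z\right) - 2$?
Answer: $\frac{1}{191496} \approx 5.222 \cdot 10^{-6}$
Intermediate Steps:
$u{\left(S,z \right)} = -2 + S + z$
$Y{\left(a,g \right)} = -2 - g$ ($Y{\left(a,g \right)} = \left(-2 + g + g\right) + g \left(-3\right) = \left(-2 + 2 g\right) - 3 g = -2 - g$)
$\frac{Y{\left(-485,x{\left(-21,22 \right)} \right)}}{-765984} = \frac{-2 - 2}{-765984} = \left(-2 - 2\right) \left(- \frac{1}{765984}\right) = \left(-4\right) \left(- \frac{1}{765984}\right) = \frac{1}{191496}$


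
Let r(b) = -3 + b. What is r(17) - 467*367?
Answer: -171375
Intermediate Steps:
r(17) - 467*367 = (-3 + 17) - 467*367 = 14 - 171389 = -171375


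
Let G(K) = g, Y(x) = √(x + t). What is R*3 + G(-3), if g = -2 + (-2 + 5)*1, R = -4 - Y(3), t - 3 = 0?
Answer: -11 - 3*√6 ≈ -18.348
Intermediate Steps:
t = 3 (t = 3 + 0 = 3)
Y(x) = √(3 + x) (Y(x) = √(x + 3) = √(3 + x))
R = -4 - √6 (R = -4 - √(3 + 3) = -4 - √6 ≈ -6.4495)
g = 1 (g = -2 + 3*1 = -2 + 3 = 1)
G(K) = 1
R*3 + G(-3) = (-4 - √6)*3 + 1 = (-12 - 3*√6) + 1 = -11 - 3*√6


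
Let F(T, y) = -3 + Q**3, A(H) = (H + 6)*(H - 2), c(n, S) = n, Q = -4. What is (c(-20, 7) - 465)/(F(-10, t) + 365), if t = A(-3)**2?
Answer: -485/298 ≈ -1.6275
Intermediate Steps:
A(H) = (-2 + H)*(6 + H) (A(H) = (6 + H)*(-2 + H) = (-2 + H)*(6 + H))
t = 225 (t = (-12 + (-3)**2 + 4*(-3))**2 = (-12 + 9 - 12)**2 = (-15)**2 = 225)
F(T, y) = -67 (F(T, y) = -3 + (-4)**3 = -3 - 64 = -67)
(c(-20, 7) - 465)/(F(-10, t) + 365) = (-20 - 465)/(-67 + 365) = -485/298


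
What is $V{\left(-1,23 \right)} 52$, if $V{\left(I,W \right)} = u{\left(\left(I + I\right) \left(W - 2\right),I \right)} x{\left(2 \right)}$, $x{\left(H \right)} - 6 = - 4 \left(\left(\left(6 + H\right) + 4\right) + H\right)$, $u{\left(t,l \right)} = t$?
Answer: $109200$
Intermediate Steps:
$x{\left(H \right)} = -34 - 8 H$ ($x{\left(H \right)} = 6 - 4 \left(\left(\left(6 + H\right) + 4\right) + H\right) = 6 - 4 \left(\left(10 + H\right) + H\right) = 6 - 4 \left(10 + 2 H\right) = 6 - \left(40 + 8 H\right) = -34 - 8 H$)
$V{\left(I,W \right)} = - 100 I \left(-2 + W\right)$ ($V{\left(I,W \right)} = \left(I + I\right) \left(W - 2\right) \left(-34 - 16\right) = 2 I \left(-2 + W\right) \left(-34 - 16\right) = 2 I \left(-2 + W\right) \left(-50\right) = - 100 I \left(-2 + W\right)$)
$V{\left(-1,23 \right)} 52 = 100 \left(-1\right) \left(2 - 23\right) 52 = 100 \left(-1\right) \left(-21\right) 52 = 2100 \cdot 52 = 109200$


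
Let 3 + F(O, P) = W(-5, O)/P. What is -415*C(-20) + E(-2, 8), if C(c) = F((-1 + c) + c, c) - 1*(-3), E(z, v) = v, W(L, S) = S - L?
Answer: -739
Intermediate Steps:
F(O, P) = -3 + (5 + O)/P (F(O, P) = -3 + (O - 1*(-5))/P = -3 + (O + 5)/P = -3 + (5 + O)/P)
C(c) = 3 + (4 - c)/c (C(c) = (5 + ((-1 + c) + c) - 3*c)/c - 1*(-3) = (5 + (-1 + 2*c) - 3*c)/c + 3 = (4 - c)/c + 3 = 3 + (4 - c)/c)
-415*C(-20) + E(-2, 8) = -415*(2 + 4/(-20)) + 8 = -415*(2 + 4*(-1/20)) + 8 = -415*(2 - ⅕) + 8 = -415*9/5 + 8 = -747 + 8 = -739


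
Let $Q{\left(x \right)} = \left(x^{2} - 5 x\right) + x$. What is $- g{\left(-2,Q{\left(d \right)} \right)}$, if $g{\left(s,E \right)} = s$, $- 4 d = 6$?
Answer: $2$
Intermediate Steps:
$d = - \frac{3}{2}$ ($d = \left(- \frac{1}{4}\right) 6 = - \frac{3}{2} \approx -1.5$)
$Q{\left(x \right)} = x^{2} - 4 x$
$- g{\left(-2,Q{\left(d \right)} \right)} = \left(-1\right) \left(-2\right) = 2$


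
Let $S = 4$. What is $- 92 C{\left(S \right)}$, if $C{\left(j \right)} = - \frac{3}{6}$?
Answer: $46$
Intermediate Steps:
$C{\left(j \right)} = - \frac{1}{2}$ ($C{\left(j \right)} = \left(-3\right) \frac{1}{6} = - \frac{1}{2}$)
$- 92 C{\left(S \right)} = \left(-92\right) \left(- \frac{1}{2}\right) = 46$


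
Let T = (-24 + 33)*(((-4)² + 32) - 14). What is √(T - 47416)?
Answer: I*√47110 ≈ 217.05*I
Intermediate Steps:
T = 306 (T = 9*((16 + 32) - 14) = 9*(48 - 14) = 9*34 = 306)
√(T - 47416) = √(306 - 47416) = √(-47110) = I*√47110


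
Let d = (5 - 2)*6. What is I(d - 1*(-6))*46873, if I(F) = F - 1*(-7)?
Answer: 1453063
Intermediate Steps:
d = 18 (d = 3*6 = 18)
I(F) = 7 + F (I(F) = F + 7 = 7 + F)
I(d - 1*(-6))*46873 = (7 + (18 - 1*(-6)))*46873 = (7 + (18 + 6))*46873 = (7 + 24)*46873 = 31*46873 = 1453063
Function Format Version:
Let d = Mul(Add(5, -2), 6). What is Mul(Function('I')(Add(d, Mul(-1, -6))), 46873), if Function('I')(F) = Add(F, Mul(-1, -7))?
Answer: 1453063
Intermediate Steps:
d = 18 (d = Mul(3, 6) = 18)
Function('I')(F) = Add(7, F) (Function('I')(F) = Add(F, 7) = Add(7, F))
Mul(Function('I')(Add(d, Mul(-1, -6))), 46873) = Mul(Add(7, Add(18, Mul(-1, -6))), 46873) = Mul(Add(7, Add(18, 6)), 46873) = Mul(Add(7, 24), 46873) = Mul(31, 46873) = 1453063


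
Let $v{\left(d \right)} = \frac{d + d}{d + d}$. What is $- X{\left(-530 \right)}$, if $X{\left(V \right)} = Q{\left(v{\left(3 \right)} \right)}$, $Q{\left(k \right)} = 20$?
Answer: $-20$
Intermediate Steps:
$v{\left(d \right)} = 1$ ($v{\left(d \right)} = \frac{2 d}{2 d} = 2 d \frac{1}{2 d} = 1$)
$X{\left(V \right)} = 20$
$- X{\left(-530 \right)} = \left(-1\right) 20 = -20$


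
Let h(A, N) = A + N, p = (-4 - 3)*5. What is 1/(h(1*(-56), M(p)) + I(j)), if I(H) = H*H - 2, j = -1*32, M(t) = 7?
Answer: 1/973 ≈ 0.0010277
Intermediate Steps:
p = -35 (p = -7*5 = -35)
j = -32
I(H) = -2 + H² (I(H) = H² - 2 = -2 + H²)
1/(h(1*(-56), M(p)) + I(j)) = 1/((1*(-56) + 7) + (-2 + (-32)²)) = 1/((-56 + 7) + (-2 + 1024)) = 1/(-49 + 1022) = 1/973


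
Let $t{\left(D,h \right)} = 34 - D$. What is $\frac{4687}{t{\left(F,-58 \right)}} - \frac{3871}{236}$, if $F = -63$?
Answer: $\frac{730645}{22892} \approx 31.917$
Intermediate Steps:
$\frac{4687}{t{\left(F,-58 \right)}} - \frac{3871}{236} = \frac{4687}{34 - -63} - \frac{3871}{236} = \frac{4687}{34 + 63} - \frac{3871}{236} = \frac{4687}{97} - \frac{3871}{236} = \frac{730645}{22892}$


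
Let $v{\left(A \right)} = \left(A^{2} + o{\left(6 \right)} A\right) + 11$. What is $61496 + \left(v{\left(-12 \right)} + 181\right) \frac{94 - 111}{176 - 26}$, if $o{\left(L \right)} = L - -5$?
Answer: $\frac{1536822}{25} \approx 61473.0$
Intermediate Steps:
$o{\left(L \right)} = 5 + L$ ($o{\left(L \right)} = L + 5 = 5 + L$)
$v{\left(A \right)} = 11 + A^{2} + 11 A$ ($v{\left(A \right)} = \left(A^{2} + \left(5 + 6\right) A\right) + 11 = \left(A^{2} + 11 A\right) + 11 = 11 + A^{2} + 11 A$)
$61496 + \left(v{\left(-12 \right)} + 181\right) \frac{94 - 111}{176 - 26} = 61496 + \left(\left(11 + \left(-12\right)^{2} + 11 \left(-12\right)\right) + 181\right) \frac{94 - 111}{176 - 26} = 61496 + \left(\left(11 + 144 - 132\right) + 181\right) \left(- \frac{17}{176 - 26}\right) = 61496 + \left(23 + 181\right) \left(- \frac{17}{176 - 26}\right) = 61496 + 204 \left(- \frac{17}{150}\right) = 61496 - \frac{578}{25} = \frac{1536822}{25}$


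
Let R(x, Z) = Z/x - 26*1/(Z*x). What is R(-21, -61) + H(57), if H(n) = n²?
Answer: 4165664/1281 ≈ 3251.9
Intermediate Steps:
R(x, Z) = Z/x - 26/(Z*x) (R(x, Z) = Z/x - 26*1/(Z*x) = Z/x - 26/(Z*x))
R(-21, -61) + H(57) = (-26 + (-61)²)/(-61*(-21)) + 57² = -1/61*(-1/21)*(-26 + 3721) + 3249 = -1/61*(-1/21)*3695 + 3249 = 3695/1281 + 3249 = 4165664/1281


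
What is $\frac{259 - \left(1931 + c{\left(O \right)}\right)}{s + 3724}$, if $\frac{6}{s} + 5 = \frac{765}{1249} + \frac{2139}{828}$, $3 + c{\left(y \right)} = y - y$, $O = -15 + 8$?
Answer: $- \frac{45131429}{100610756} \approx -0.44857$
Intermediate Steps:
$O = -7$
$c{\left(y \right)} = -3$ ($c{\left(y \right)} = -3 + \left(y - y\right) = -3 + 0 = -3$)
$s = - \frac{89928}{27041}$ ($s = \frac{6}{-5 + \left(\frac{765}{1249} + \frac{2139}{828}\right)} = \frac{6}{-5 + \left(765 \cdot \frac{1}{1249} + 2139 \cdot \frac{1}{828}\right)} = \frac{6}{-5 + \left(\frac{765}{1249} + \frac{31}{12}\right)} = \frac{6}{-5 + \frac{47899}{14988}} = \frac{6}{- \frac{27041}{14988}} = 6 \left(- \frac{14988}{27041}\right) = - \frac{89928}{27041} \approx -3.3256$)
$\frac{259 - \left(1931 + c{\left(O \right)}\right)}{s + 3724} = \frac{259 - 1928}{- \frac{89928}{27041} + 3724} = \frac{259 + \left(-1931 + 3\right)}{\frac{100610756}{27041}} = \left(259 - 1928\right) \frac{27041}{100610756} = \left(-1669\right) \frac{27041}{100610756} = - \frac{45131429}{100610756}$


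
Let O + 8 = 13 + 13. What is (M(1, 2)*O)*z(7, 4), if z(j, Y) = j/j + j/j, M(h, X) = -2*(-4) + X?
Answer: 360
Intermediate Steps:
M(h, X) = 8 + X
O = 18 (O = -8 + (13 + 13) = -8 + 26 = 18)
z(j, Y) = 2 (z(j, Y) = 1 + 1 = 2)
(M(1, 2)*O)*z(7, 4) = ((8 + 2)*18)*2 = (10*18)*2 = 180*2 = 360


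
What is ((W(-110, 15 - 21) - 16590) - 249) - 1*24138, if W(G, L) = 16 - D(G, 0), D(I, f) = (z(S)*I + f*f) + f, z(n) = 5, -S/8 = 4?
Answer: -40411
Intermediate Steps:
S = -32 (S = -8*4 = -32)
D(I, f) = f + f**2 + 5*I (D(I, f) = (5*I + f*f) + f = (5*I + f**2) + f = (f**2 + 5*I) + f = f + f**2 + 5*I)
W(G, L) = 16 - 5*G (W(G, L) = 16 - (0 + 0**2 + 5*G) = 16 - (0 + 0 + 5*G) = 16 - 5*G)
((W(-110, 15 - 21) - 16590) - 249) - 1*24138 = (((16 - 5*(-110)) - 16590) - 249) - 1*24138 = (((16 + 550) - 16590) - 249) - 24138 = ((566 - 16590) - 249) - 24138 = (-16024 - 249) - 24138 = -16273 - 24138 = -40411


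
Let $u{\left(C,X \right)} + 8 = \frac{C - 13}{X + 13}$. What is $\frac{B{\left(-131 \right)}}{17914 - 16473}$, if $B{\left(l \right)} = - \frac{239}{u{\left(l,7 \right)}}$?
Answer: $\frac{1195}{109516} \approx 0.010912$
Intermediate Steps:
$u{\left(C,X \right)} = -8 + \frac{-13 + C}{13 + X}$ ($u{\left(C,X \right)} = -8 + \frac{C - 13}{X + 13} = -8 + \frac{-13 + C}{13 + X}$)
$B{\left(l \right)} = - \frac{239}{- \frac{173}{20} + \frac{l}{20}}$ ($B{\left(l \right)} = - \frac{239}{\frac{1}{13 + 7} \left(-117 + l - 56\right)} = - \frac{239}{\frac{1}{20} \left(-117 + l - 56\right)} = - \frac{239}{\frac{1}{20} \left(-173 + l\right)} = - \frac{239}{- \frac{173}{20} + \frac{l}{20}}$)
$\frac{B{\left(-131 \right)}}{17914 - 16473} = \frac{\left(-4780\right) \frac{1}{-173 - 131}}{17914 - 16473} = \frac{\left(-4780\right) \frac{1}{-304}}{1441} = \left(-4780\right) \left(- \frac{1}{304}\right) \frac{1}{1441} = \frac{1195}{76} \cdot \frac{1}{1441} = \frac{1195}{109516}$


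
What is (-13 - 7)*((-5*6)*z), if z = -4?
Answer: -2400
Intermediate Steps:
(-13 - 7)*((-5*6)*z) = (-13 - 7)*(-5*6*(-4)) = -(-600)*(-4) = -20*120 = -2400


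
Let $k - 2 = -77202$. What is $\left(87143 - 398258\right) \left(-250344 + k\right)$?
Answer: $101903851560$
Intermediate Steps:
$k = -77200$ ($k = 2 - 77202 = -77200$)
$\left(87143 - 398258\right) \left(-250344 + k\right) = \left(87143 - 398258\right) \left(-250344 - 77200\right) = \left(-311115\right) \left(-327544\right) = 101903851560$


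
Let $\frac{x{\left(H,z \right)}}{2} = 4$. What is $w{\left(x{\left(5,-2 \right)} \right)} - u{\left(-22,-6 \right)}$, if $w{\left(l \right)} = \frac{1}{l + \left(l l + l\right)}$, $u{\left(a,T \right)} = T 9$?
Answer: $\frac{4321}{80} \approx 54.013$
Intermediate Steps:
$x{\left(H,z \right)} = 8$ ($x{\left(H,z \right)} = 2 \cdot 4 = 8$)
$u{\left(a,T \right)} = 9 T$
$w{\left(l \right)} = \frac{1}{l^{2} + 2 l}$ ($w{\left(l \right)} = \frac{1}{l + \left(l^{2} + l\right)} = \frac{1}{l + \left(l + l^{2}\right)} = \frac{1}{l^{2} + 2 l}$)
$w{\left(x{\left(5,-2 \right)} \right)} - u{\left(-22,-6 \right)} = \frac{1}{8 \left(2 + 8\right)} - 9 \left(-6\right) = \frac{1}{8 \cdot 10} - -54 = \frac{1}{8} \cdot \frac{1}{10} + 54 = \frac{1}{80} + 54 = \frac{4321}{80}$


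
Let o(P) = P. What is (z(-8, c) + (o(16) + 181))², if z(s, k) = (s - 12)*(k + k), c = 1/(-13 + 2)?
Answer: 4870849/121 ≈ 40255.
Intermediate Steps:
c = -1/11 (c = 1/(-11) = -1/11 ≈ -0.090909)
z(s, k) = 2*k*(-12 + s) (z(s, k) = (-12 + s)*(2*k) = 2*k*(-12 + s))
(z(-8, c) + (o(16) + 181))² = (2*(-1/11)*(-12 - 8) + (16 + 181))² = (2*(-1/11)*(-20) + 197)² = (40/11 + 197)² = (2207/11)² = 4870849/121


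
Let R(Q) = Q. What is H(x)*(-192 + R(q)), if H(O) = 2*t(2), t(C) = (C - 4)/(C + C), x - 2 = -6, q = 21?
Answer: 171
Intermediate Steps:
x = -4 (x = 2 - 6 = -4)
t(C) = (-4 + C)/(2*C) (t(C) = (-4 + C)/((2*C)) = (-4 + C)*(1/(2*C)) = (-4 + C)/(2*C))
H(O) = -1 (H(O) = 2*((½)*(-4 + 2)/2) = 2*((½)*(½)*(-2)) = 2*(-½) = -1)
H(x)*(-192 + R(q)) = -(-192 + 21) = -1*(-171) = 171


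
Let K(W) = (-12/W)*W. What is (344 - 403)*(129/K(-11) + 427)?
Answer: -98235/4 ≈ -24559.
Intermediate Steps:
K(W) = -12
(344 - 403)*(129/K(-11) + 427) = (344 - 403)*(129/(-12) + 427) = -59*(129*(-1/12) + 427) = -59*(-43/4 + 427) = -59*1665/4 = -98235/4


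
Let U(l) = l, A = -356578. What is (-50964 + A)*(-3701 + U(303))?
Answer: 1384827716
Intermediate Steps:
(-50964 + A)*(-3701 + U(303)) = (-50964 - 356578)*(-3701 + 303) = -407542*(-3398) = 1384827716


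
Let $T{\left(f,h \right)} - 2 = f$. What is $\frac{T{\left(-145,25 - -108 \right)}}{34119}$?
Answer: $- \frac{143}{34119} \approx -0.0041912$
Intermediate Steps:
$T{\left(f,h \right)} = 2 + f$
$\frac{T{\left(-145,25 - -108 \right)}}{34119} = \frac{2 - 145}{34119} = \left(-143\right) \frac{1}{34119} = - \frac{143}{34119}$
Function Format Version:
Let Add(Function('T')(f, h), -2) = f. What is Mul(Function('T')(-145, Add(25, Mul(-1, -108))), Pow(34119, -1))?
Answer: Rational(-143, 34119) ≈ -0.0041912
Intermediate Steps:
Function('T')(f, h) = Add(2, f)
Mul(Function('T')(-145, Add(25, Mul(-1, -108))), Pow(34119, -1)) = Mul(Add(2, -145), Pow(34119, -1)) = Mul(-143, Rational(1, 34119)) = Rational(-143, 34119)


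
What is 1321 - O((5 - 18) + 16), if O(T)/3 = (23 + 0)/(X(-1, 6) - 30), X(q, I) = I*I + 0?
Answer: 2619/2 ≈ 1309.5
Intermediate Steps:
X(q, I) = I**2 (X(q, I) = I**2 + 0 = I**2)
O(T) = 23/2 (O(T) = 3*((23 + 0)/(6**2 - 30)) = 3*(23/(36 - 30)) = 3*(23/6) = 23/2)
1321 - O((5 - 18) + 16) = 1321 - 1*23/2 = 1321 - 23/2 = 2619/2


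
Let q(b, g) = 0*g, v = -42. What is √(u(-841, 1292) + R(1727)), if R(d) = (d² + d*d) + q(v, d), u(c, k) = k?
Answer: 5*√238654 ≈ 2442.6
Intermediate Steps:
q(b, g) = 0
R(d) = 2*d² (R(d) = (d² + d*d) + 0 = (d² + d²) + 0 = 2*d² + 0 = 2*d²)
√(u(-841, 1292) + R(1727)) = √(1292 + 2*1727²) = √(1292 + 2*2982529) = √(1292 + 5965058) = √5966350 = 5*√238654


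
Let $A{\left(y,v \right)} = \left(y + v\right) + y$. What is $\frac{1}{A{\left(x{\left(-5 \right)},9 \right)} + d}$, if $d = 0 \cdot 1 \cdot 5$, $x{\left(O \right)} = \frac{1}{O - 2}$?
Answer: $\frac{7}{61} \approx 0.11475$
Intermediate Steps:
$x{\left(O \right)} = \frac{1}{-2 + O}$
$d = 0$ ($d = 0 \cdot 5 = 0$)
$A{\left(y,v \right)} = v + 2 y$ ($A{\left(y,v \right)} = \left(v + y\right) + y = v + 2 y$)
$\frac{1}{A{\left(x{\left(-5 \right)},9 \right)} + d} = \frac{1}{\left(9 + \frac{2}{-2 - 5}\right) + 0} = \frac{1}{\left(9 + \frac{2}{-7}\right) + 0} = \frac{1}{\left(9 + 2 \left(- \frac{1}{7}\right)\right) + 0} = \frac{1}{\left(9 - \frac{2}{7}\right) + 0} = \frac{1}{\frac{61}{7} + 0} = \frac{1}{\frac{61}{7}} = \frac{7}{61}$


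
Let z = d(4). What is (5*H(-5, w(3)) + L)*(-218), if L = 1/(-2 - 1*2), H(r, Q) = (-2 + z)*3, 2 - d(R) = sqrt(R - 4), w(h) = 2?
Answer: 109/2 ≈ 54.500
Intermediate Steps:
d(R) = 2 - sqrt(-4 + R) (d(R) = 2 - sqrt(R - 4) = 2 - sqrt(-4 + R))
z = 2 (z = 2 - sqrt(-4 + 4) = 2 - sqrt(0) = 2 - 1*0 = 2 + 0 = 2)
H(r, Q) = 0 (H(r, Q) = (-2 + 2)*3 = 0*3 = 0)
L = -1/4 (L = 1/(-2 - 2) = 1/(-4) = -1/4 ≈ -0.25000)
(5*H(-5, w(3)) + L)*(-218) = (5*0 - 1/4)*(-218) = (0 - 1/4)*(-218) = -1/4*(-218) = 109/2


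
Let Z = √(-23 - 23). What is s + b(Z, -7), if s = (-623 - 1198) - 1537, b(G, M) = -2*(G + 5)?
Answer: -3368 - 2*I*√46 ≈ -3368.0 - 13.565*I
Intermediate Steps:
Z = I*√46 (Z = √(-46) = I*√46 ≈ 6.7823*I)
b(G, M) = -10 - 2*G (b(G, M) = -2*(5 + G) = -10 - 2*G)
s = -3358 (s = -1821 - 1537 = -3358)
s + b(Z, -7) = -3358 + (-10 - 2*I*√46) = -3368 - 2*I*√46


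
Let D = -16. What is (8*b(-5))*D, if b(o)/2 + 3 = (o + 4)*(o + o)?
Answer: -1792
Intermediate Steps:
b(o) = -6 + 4*o*(4 + o) (b(o) = -6 + 2*((o + 4)*(o + o)) = -6 + 2*((4 + o)*(2*o)) = -6 + 2*(2*o*(4 + o)) = -6 + 4*o*(4 + o))
(8*b(-5))*D = (8*(-6 + 4*(-5)² + 16*(-5)))*(-16) = (8*(-6 + 4*25 - 80))*(-16) = (8*(-6 + 100 - 80))*(-16) = (8*14)*(-16) = 112*(-16) = -1792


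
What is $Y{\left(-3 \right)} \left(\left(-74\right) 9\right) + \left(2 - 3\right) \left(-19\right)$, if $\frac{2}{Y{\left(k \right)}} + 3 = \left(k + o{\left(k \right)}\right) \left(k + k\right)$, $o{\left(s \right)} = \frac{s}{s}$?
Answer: $-129$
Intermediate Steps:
$o{\left(s \right)} = 1$
$Y{\left(k \right)} = \frac{2}{-3 + 2 k \left(1 + k\right)}$ ($Y{\left(k \right)} = \frac{2}{-3 + \left(k + 1\right) \left(k + k\right)} = \frac{2}{-3 + \left(1 + k\right) 2 k} = \frac{2}{-3 + 2 k \left(1 + k\right)}$)
$Y{\left(-3 \right)} \left(\left(-74\right) 9\right) + \left(2 - 3\right) \left(-19\right) = \frac{2}{-3 + 2 \left(-3\right) + 2 \left(-3\right)^{2}} \left(\left(-74\right) 9\right) + \left(2 - 3\right) \left(-19\right) = \frac{2}{-3 - 6 + 2 \cdot 9} \left(-666\right) - -19 = \frac{2}{-3 - 6 + 18} \left(-666\right) + 19 = \frac{2}{9} \left(-666\right) + 19 = -148 + 19 = -129$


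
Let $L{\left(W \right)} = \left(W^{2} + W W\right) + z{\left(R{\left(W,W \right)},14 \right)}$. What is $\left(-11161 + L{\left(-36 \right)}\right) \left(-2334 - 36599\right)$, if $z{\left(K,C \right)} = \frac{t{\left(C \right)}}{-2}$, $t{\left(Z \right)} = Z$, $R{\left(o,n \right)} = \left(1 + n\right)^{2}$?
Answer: $333889408$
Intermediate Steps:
$z{\left(K,C \right)} = - \frac{C}{2}$ ($z{\left(K,C \right)} = \frac{C}{-2} = C \left(- \frac{1}{2}\right) = - \frac{C}{2}$)
$L{\left(W \right)} = -7 + 2 W^{2}$ ($L{\left(W \right)} = \left(W^{2} + W W\right) - 7 = \left(W^{2} + W^{2}\right) - 7 = 2 W^{2} - 7 = -7 + 2 W^{2}$)
$\left(-11161 + L{\left(-36 \right)}\right) \left(-2334 - 36599\right) = \left(-11161 - \left(7 - 2 \left(-36\right)^{2}\right)\right) \left(-2334 - 36599\right) = \left(-11161 + \left(-7 + 2 \cdot 1296\right)\right) \left(-38933\right) = \left(-11161 + \left(-7 + 2592\right)\right) \left(-38933\right) = \left(-11161 + 2585\right) \left(-38933\right) = \left(-8576\right) \left(-38933\right) = 333889408$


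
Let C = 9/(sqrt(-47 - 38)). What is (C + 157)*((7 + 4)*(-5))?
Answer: -8635 + 99*I*sqrt(85)/17 ≈ -8635.0 + 53.69*I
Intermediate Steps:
C = -9*I*sqrt(85)/85 (C = 9/(sqrt(-85)) = 9/((I*sqrt(85))) = 9*(-I*sqrt(85)/85) = -9*I*sqrt(85)/85 ≈ -0.97619*I)
(C + 157)*((7 + 4)*(-5)) = (-9*I*sqrt(85)/85 + 157)*((7 + 4)*(-5)) = (157 - 9*I*sqrt(85)/85)*(11*(-5)) = (157 - 9*I*sqrt(85)/85)*(-55) = -8635 + 99*I*sqrt(85)/17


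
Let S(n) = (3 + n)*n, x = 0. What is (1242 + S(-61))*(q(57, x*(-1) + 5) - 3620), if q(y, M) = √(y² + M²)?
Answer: -17303600 + 4780*√3274 ≈ -1.7030e+7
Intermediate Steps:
S(n) = n*(3 + n)
q(y, M) = √(M² + y²)
(1242 + S(-61))*(q(57, x*(-1) + 5) - 3620) = (1242 - 61*(3 - 61))*(√((0*(-1) + 5)² + 57²) - 3620) = (1242 - 61*(-58))*(√((0 + 5)² + 3249) - 3620) = (1242 + 3538)*(√(5² + 3249) - 3620) = 4780*(√(25 + 3249) - 3620) = 4780*(√3274 - 3620) = 4780*(-3620 + √3274) = -17303600 + 4780*√3274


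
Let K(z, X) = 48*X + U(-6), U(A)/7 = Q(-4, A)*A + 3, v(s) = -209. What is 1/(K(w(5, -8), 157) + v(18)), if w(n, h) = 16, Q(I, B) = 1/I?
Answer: 2/14717 ≈ 0.00013590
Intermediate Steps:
U(A) = 21 - 7*A/4 (U(A) = 7*(A/(-4) + 3) = 7*(-A/4 + 3) = 7*(3 - A/4) = 21 - 7*A/4)
K(z, X) = 63/2 + 48*X (K(z, X) = 48*X + (21 - 7/4*(-6)) = 48*X + (21 + 21/2) = 48*X + 63/2 = 63/2 + 48*X)
1/(K(w(5, -8), 157) + v(18)) = 1/((63/2 + 48*157) - 209) = 1/((63/2 + 7536) - 209) = 1/(15135/2 - 209) = 1/(14717/2) = 2/14717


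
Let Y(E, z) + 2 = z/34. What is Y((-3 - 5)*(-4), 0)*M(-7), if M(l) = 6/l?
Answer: 12/7 ≈ 1.7143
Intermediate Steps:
Y(E, z) = -2 + z/34
Y((-3 - 5)*(-4), 0)*M(-7) = (-2 + (1/34)*0)*(6/(-7)) = (-2 + 0)*(6*(-1/7)) = -2*(-6/7) = 12/7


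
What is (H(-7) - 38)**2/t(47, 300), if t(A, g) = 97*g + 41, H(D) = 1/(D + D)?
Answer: 284089/5711636 ≈ 0.049739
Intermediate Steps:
H(D) = 1/(2*D)
t(A, g) = 41 + 97*g
(H(-7) - 38)**2/t(47, 300) = ((1/2)/(-7) - 38)**2/(41 + 97*300) = ((1/2)*(-1/7) - 38)**2/(41 + 29100) = (-1/14 - 38)**2/29141 = (-533/14)**2*(1/29141) = (284089/196)*(1/29141) = 284089/5711636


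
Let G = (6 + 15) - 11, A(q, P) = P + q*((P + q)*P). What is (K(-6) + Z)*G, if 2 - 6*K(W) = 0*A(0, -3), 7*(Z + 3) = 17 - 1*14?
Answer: -470/21 ≈ -22.381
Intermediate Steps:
Z = -18/7 (Z = -3 + (17 - 1*14)/7 = -3 + (17 - 14)/7 = -3 + (⅐)*3 = -3 + 3/7 = -18/7 ≈ -2.5714)
A(q, P) = P + P*q*(P + q) (A(q, P) = P + q*(P*(P + q)) = P + P*q*(P + q))
G = 10 (G = 21 - 11 = 10)
K(W) = ⅓ (K(W) = ⅓ - 0*(-3*(1 + 0² - 3*0)) = ⅓ - 0*(-3*(1 + 0 + 0)) = ⅓ - 0*(-3*1) = ⅓ - 0*(-3) = ⅓ - ⅙*0 = ⅓ + 0 = ⅓)
(K(-6) + Z)*G = (⅓ - 18/7)*10 = -47/21*10 = -470/21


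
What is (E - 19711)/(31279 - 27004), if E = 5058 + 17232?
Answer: 2579/4275 ≈ 0.60328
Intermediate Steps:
E = 22290
(E - 19711)/(31279 - 27004) = (22290 - 19711)/(31279 - 27004) = 2579/4275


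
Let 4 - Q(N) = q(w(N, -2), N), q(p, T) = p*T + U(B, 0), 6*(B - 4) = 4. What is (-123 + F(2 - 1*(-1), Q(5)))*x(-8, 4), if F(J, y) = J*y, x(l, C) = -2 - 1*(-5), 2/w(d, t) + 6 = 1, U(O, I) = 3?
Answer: -342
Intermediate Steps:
B = 14/3 (B = 4 + (⅙)*4 = 4 + ⅔ = 14/3 ≈ 4.6667)
w(d, t) = -⅖ (w(d, t) = 2/(-6 + 1) = 2/(-5) = 2*(-⅕) = -⅖)
q(p, T) = 3 + T*p (q(p, T) = p*T + 3 = T*p + 3 = 3 + T*p)
x(l, C) = 3 (x(l, C) = -2 + 5 = 3)
Q(N) = 1 + 2*N/5 (Q(N) = 4 - (3 + N*(-⅖)) = 4 - (3 - 2*N/5) = 4 + (-3 + 2*N/5) = 1 + 2*N/5)
(-123 + F(2 - 1*(-1), Q(5)))*x(-8, 4) = (-123 + (2 - 1*(-1))*(1 + (⅖)*5))*3 = (-123 + (2 + 1)*(1 + 2))*3 = (-123 + 3*3)*3 = (-123 + 9)*3 = -114*3 = -342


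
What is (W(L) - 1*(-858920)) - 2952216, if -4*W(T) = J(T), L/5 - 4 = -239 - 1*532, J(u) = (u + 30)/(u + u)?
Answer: -12844465017/6136 ≈ -2.0933e+6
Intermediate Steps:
J(u) = (30 + u)/(2*u) (J(u) = (30 + u)/((2*u)) = (30 + u)*(1/(2*u)) = (30 + u)/(2*u))
L = -3835 (L = 20 + 5*(-239 - 1*532) = 20 + 5*(-239 - 532) = 20 + 5*(-771) = 20 - 3855 = -3835)
W(T) = -(30 + T)/(8*T)
(W(L) - 1*(-858920)) - 2952216 = ((⅛)*(-30 - 1*(-3835))/(-3835) - 1*(-858920)) - 2952216 = ((⅛)*(-1/3835)*(-30 + 3835) + 858920) - 2952216 = ((⅛)*(-1/3835)*3805 + 858920) - 2952216 = (-761/6136 + 858920) - 2952216 = 5270332359/6136 - 2952216 = -12844465017/6136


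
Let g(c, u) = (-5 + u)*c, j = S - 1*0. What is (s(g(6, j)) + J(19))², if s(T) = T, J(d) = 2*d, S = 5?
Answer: 1444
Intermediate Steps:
j = 5 (j = 5 - 1*0 = 5 + 0 = 5)
g(c, u) = c*(-5 + u)
(s(g(6, j)) + J(19))² = (6*(-5 + 5) + 2*19)² = (6*0 + 38)² = (0 + 38)² = 38² = 1444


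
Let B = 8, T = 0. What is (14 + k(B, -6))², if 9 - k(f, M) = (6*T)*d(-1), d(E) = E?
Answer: 529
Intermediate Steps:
k(f, M) = 9 (k(f, M) = 9 - 6*0*(-1) = 9 - 0*(-1) = 9 - 1*0 = 9 + 0 = 9)
(14 + k(B, -6))² = (14 + 9)² = 23² = 529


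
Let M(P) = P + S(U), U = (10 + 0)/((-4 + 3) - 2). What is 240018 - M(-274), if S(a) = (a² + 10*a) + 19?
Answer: 2162657/9 ≈ 2.4030e+5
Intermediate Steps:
U = -10/3 (U = 10/(-1 - 2) = 10/(-3) = 10*(-⅓) = -10/3 ≈ -3.3333)
S(a) = 19 + a² + 10*a
M(P) = -29/9 + P (M(P) = P + (19 + (-10/3)² + 10*(-10/3)) = P + (19 + 100/9 - 100/3) = P - 29/9 = -29/9 + P)
240018 - M(-274) = 240018 - (-29/9 - 274) = 240018 - 1*(-2495/9) = 240018 + 2495/9 = 2162657/9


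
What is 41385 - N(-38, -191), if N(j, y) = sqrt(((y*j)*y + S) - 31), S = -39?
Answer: 41385 - 2*I*sqrt(346587) ≈ 41385.0 - 1177.4*I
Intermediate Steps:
N(j, y) = sqrt(-70 + j*y**2) (N(j, y) = sqrt(((y*j)*y - 39) - 31) = sqrt(((j*y)*y - 39) - 31) = sqrt((j*y**2 - 39) - 31) = sqrt((-39 + j*y**2) - 31) = sqrt(-70 + j*y**2))
41385 - N(-38, -191) = 41385 - sqrt(-70 - 38*(-191)**2) = 41385 - sqrt(-70 - 38*36481) = 41385 - sqrt(-70 - 1386278) = 41385 - sqrt(-1386348) = 41385 - 2*I*sqrt(346587)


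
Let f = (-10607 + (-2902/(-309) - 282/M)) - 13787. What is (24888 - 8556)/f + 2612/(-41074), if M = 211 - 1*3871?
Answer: -69224174285162/94392987390229 ≈ -0.73336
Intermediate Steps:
M = -3660 (M = 211 - 3871 = -3660)
f = -4596240317/188490 (f = (-10607 + (-2902/(-309) - 282/(-3660))) - 13787 = (-10607 + (-2902*(-1/309) - 282*(-1/3660))) - 13787 = (-10607 + (2902/309 + 47/610)) - 13787 = (-10607 + 1784743/188490) - 13787 = -1997528687/188490 - 13787 = -4596240317/188490 ≈ -24385.)
(24888 - 8556)/f + 2612/(-41074) = (24888 - 8556)/(-4596240317/188490) + 2612/(-41074) = 16332*(-188490/4596240317) + 2612*(-1/41074) = -3078418680/4596240317 - 1306/20537 = -69224174285162/94392987390229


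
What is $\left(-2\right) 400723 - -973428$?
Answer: $171982$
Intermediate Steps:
$\left(-2\right) 400723 - -973428 = -801446 + 973428 = 171982$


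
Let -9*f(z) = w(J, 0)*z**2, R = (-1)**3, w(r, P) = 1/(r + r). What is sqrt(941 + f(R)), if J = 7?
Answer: sqrt(1659910)/42 ≈ 30.676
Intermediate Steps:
w(r, P) = 1/(2*r)
R = -1
f(z) = -z**2/126 (f(z) = -(1/2)/7*z**2/9 = -(1/2)*(1/7)*z**2/9 = -z**2/126)
sqrt(941 + f(R)) = sqrt(941 - 1/126*(-1)**2) = sqrt(941 - 1/126*1) = sqrt(941 - 1/126) = sqrt(118565/126) = sqrt(1659910)/42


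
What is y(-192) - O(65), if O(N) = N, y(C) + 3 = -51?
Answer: -119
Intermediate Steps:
y(C) = -54 (y(C) = -3 - 51 = -54)
y(-192) - O(65) = -54 - 1*65 = -54 - 65 = -119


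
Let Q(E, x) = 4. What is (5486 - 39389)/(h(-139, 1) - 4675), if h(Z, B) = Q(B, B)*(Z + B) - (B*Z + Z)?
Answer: 33903/4949 ≈ 6.8505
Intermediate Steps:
h(Z, B) = 3*Z + 4*B - B*Z (h(Z, B) = 4*(Z + B) - (B*Z + Z) = 4*(B + Z) - (Z + B*Z) = (4*B + 4*Z) + (-Z - B*Z) = 3*Z + 4*B - B*Z)
(5486 - 39389)/(h(-139, 1) - 4675) = (5486 - 39389)/((3*(-139) + 4*1 - 1*1*(-139)) - 4675) = -33903/((-417 + 4 + 139) - 4675) = -33903/(-274 - 4675) = -33903/(-4949) = -33903*(-1/4949) = 33903/4949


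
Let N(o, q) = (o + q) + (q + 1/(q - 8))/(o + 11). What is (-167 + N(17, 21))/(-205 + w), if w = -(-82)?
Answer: 23341/22386 ≈ 1.0427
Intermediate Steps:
N(o, q) = o + q + (q + 1/(-8 + q))/(11 + o) (N(o, q) = (o + q) + (q + 1/(-8 + q))/(11 + o) = o + q + (q + 1/(-8 + q))/(11 + o))
w = 82 (w = -1*(-82) = 82)
(-167 + N(17, 21))/(-205 + w) = (-167 + (1 - 96*21 - 88*17 - 8*17**2 + 12*21**2 + 17*21**2 + 21*17**2 + 3*17*21)/(-88 - 8*17 + 11*21 + 17*21))/(-205 + 82) = (-167 + (1 - 2016 - 1496 - 8*289 + 12*441 + 17*441 + 21*289 + 1071)/(-88 - 136 + 231 + 357))/(-123) = (-167 + (1 - 2016 - 1496 - 2312 + 5292 + 7497 + 6069 + 1071)/364)*(-1/123) = (-167 + (1/364)*14106)*(-1/123) = (-167 + 7053/182)*(-1/123) = -23341/182*(-1/123) = 23341/22386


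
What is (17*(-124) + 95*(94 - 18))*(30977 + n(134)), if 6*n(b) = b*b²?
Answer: 2208355032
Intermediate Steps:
n(b) = b³/6 (n(b) = (b*b²)/6 = b³/6)
(17*(-124) + 95*(94 - 18))*(30977 + n(134)) = (17*(-124) + 95*(94 - 18))*(30977 + (⅙)*134³) = (-2108 + 95*76)*(30977 + (⅙)*2406104) = (-2108 + 7220)*(30977 + 1203052/3) = 5112*(1295983/3) = 2208355032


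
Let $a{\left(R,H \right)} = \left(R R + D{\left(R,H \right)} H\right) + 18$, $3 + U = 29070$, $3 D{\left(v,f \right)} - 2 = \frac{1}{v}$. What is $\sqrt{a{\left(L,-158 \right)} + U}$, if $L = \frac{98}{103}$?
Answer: $\frac{\sqrt{135328629162}}{2163} \approx 170.07$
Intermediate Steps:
$L = \frac{98}{103}$ ($L = 98 \cdot \frac{1}{103} = \frac{98}{103} \approx 0.95146$)
$D{\left(v,f \right)} = \frac{2}{3} + \frac{1}{3 v}$
$U = 29067$ ($U = -3 + 29070 = 29067$)
$a{\left(R,H \right)} = 18 + R^{2} + \frac{H \left(1 + 2 R\right)}{3 R}$ ($a{\left(R,H \right)} = \left(R R + \frac{1 + 2 R}{3 R} H\right) + 18 = \left(R^{2} + \frac{H \left(1 + 2 R\right)}{3 R}\right) + 18 = 18 + R^{2} + \frac{H \left(1 + 2 R\right)}{3 R}$)
$\sqrt{a{\left(L,-158 \right)} + U} = \sqrt{\left(18 + \left(\frac{98}{103}\right)^{2} + \frac{2}{3} \left(-158\right) + \frac{1}{3} \left(-158\right) \frac{1}{\frac{98}{103}}\right) + 29067} = \sqrt{\left(18 + \frac{9604}{10609} - \frac{316}{3} + \frac{1}{3} \left(-158\right) \frac{103}{98}\right) + 29067} = \sqrt{\left(18 + \frac{9604}{10609} - \frac{316}{3} - \frac{8137}{147}\right) + 29067} = \sqrt{- \frac{221111987}{1559523} + 29067} = \sqrt{\frac{45109543054}{1559523}} = \frac{\sqrt{135328629162}}{2163}$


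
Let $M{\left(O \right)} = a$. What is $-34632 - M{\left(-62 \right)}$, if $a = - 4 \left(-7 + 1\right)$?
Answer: $-34656$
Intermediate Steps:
$a = 24$ ($a = \left(-4\right) \left(-6\right) = 24$)
$M{\left(O \right)} = 24$
$-34632 - M{\left(-62 \right)} = -34632 - 24 = -34656$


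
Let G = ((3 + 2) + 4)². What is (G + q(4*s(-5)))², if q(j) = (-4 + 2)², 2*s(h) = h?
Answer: 7225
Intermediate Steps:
s(h) = h/2
G = 81 (G = (5 + 4)² = 9² = 81)
q(j) = 4 (q(j) = (-2)² = 4)
(G + q(4*s(-5)))² = (81 + 4)² = 85² = 7225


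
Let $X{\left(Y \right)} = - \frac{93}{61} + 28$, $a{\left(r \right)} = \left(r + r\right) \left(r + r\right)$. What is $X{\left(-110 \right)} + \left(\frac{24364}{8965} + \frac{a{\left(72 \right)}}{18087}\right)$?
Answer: $\frac{100030980571}{3297049085} \approx 30.34$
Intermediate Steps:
$a{\left(r \right)} = 4 r^{2}$ ($a{\left(r \right)} = 2 r 2 r = 4 r^{2}$)
$X{\left(Y \right)} = \frac{1615}{61}$ ($X{\left(Y \right)} = \left(-93\right) \frac{1}{61} + 28 = - \frac{93}{61} + 28 = \frac{1615}{61}$)
$X{\left(-110 \right)} + \left(\frac{24364}{8965} + \frac{a{\left(72 \right)}}{18087}\right) = \frac{1615}{61} + \left(\frac{24364}{8965} + \frac{4 \cdot 72^{2}}{18087}\right) = \frac{1615}{61} + \left(24364 \cdot \frac{1}{8965} + 4 \cdot 5184 \cdot \frac{1}{18087}\right) = \frac{1615}{61} + \left(\frac{24364}{8965} + 20736 \cdot \frac{1}{18087}\right) = \frac{1615}{61} + \left(\frac{24364}{8965} + \frac{6912}{6029}\right) = \frac{1615}{61} + \frac{208856636}{54049985} = \frac{100030980571}{3297049085}$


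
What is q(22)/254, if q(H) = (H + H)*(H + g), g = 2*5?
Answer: 704/127 ≈ 5.5433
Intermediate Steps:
g = 10
q(H) = 2*H*(10 + H) (q(H) = (H + H)*(H + 10) = (2*H)*(10 + H) = 2*H*(10 + H))
q(22)/254 = (2*22*(10 + 22))/254 = (2*22*32)*(1/254) = 1408*(1/254) = 704/127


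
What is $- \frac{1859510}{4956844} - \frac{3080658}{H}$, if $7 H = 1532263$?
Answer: $- \frac{54870823117297}{3797594328986} \approx -14.449$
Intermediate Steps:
$H = \frac{1532263}{7}$ ($H = \frac{1}{7} \cdot 1532263 = \frac{1532263}{7} \approx 2.1889 \cdot 10^{5}$)
$- \frac{1859510}{4956844} - \frac{3080658}{H} = - \frac{1859510}{4956844} - \frac{3080658}{\frac{1532263}{7}} = \left(-1859510\right) \frac{1}{4956844} - \frac{21564606}{1532263} = - \frac{929755}{2478422} - \frac{21564606}{1532263} = - \frac{54870823117297}{3797594328986}$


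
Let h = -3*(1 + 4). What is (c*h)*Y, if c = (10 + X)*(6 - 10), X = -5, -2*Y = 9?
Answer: -1350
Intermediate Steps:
Y = -9/2 (Y = -½*9 = -9/2 ≈ -4.5000)
h = -15 (h = -3*5 = -15)
c = -20 (c = (10 - 5)*(6 - 10) = 5*(-4) = -20)
(c*h)*Y = -20*(-15)*(-9/2) = 300*(-9/2) = -1350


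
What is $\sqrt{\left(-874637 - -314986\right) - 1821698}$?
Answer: $i \sqrt{2381349} \approx 1543.2 i$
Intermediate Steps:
$\sqrt{\left(-874637 - -314986\right) - 1821698} = \sqrt{\left(-874637 + 314986\right) - 1821698} = \sqrt{-559651 - 1821698} = \sqrt{-2381349} = i \sqrt{2381349}$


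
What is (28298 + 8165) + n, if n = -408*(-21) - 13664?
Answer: 31367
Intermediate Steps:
n = -5096 (n = 8568 - 13664 = -5096)
(28298 + 8165) + n = (28298 + 8165) - 5096 = 36463 - 5096 = 31367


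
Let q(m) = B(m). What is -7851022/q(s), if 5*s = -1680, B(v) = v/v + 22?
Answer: -7851022/23 ≈ -3.4135e+5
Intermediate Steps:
B(v) = 23 (B(v) = 1 + 22 = 23)
s = -336 (s = (1/5)*(-1680) = -336)
q(m) = 23
-7851022/q(s) = -7851022/23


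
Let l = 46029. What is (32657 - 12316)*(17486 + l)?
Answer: 1291958615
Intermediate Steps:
(32657 - 12316)*(17486 + l) = (32657 - 12316)*(17486 + 46029) = 20341*63515 = 1291958615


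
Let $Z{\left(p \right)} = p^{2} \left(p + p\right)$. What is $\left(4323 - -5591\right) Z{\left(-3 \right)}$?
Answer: $-535356$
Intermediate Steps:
$Z{\left(p \right)} = 2 p^{3}$ ($Z{\left(p \right)} = p^{2} \cdot 2 p = 2 p^{3}$)
$\left(4323 - -5591\right) Z{\left(-3 \right)} = \left(4323 - -5591\right) 2 \left(-3\right)^{3} = \left(4323 + 5591\right) 2 \left(-27\right) = 9914 \left(-54\right) = -535356$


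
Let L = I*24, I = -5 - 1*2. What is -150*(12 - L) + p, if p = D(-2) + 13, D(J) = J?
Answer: -26989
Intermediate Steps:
I = -7 (I = -5 - 2 = -7)
L = -168 (L = -7*24 = -168)
p = 11 (p = -2 + 13 = 11)
-150*(12 - L) + p = -150*(12 - 1*(-168)) + 11 = -150*(12 + 168) + 11 = -150*180 + 11 = -27000 + 11 = -26989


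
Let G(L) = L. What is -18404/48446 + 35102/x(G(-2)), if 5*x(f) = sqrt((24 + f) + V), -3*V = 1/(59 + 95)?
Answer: -9202/24223 + 175510*sqrt(4695306)/10163 ≈ 37420.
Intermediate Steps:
V = -1/462 (V = -1/(3*(59 + 95)) = -1/3/154 = -1/3*1/154 = -1/462 ≈ -0.0021645)
x(f) = sqrt(11087/462 + f)/5 (x(f) = sqrt((24 + f) - 1/462)/5 = sqrt(11087/462 + f)/5)
-18404/48446 + 35102/x(G(-2)) = -18404/48446 + 35102/((sqrt(5122194 + 213444*(-2))/2310)) = -18404*1/48446 + 35102/((sqrt(5122194 - 426888)/2310)) = -9202/24223 + 35102/((sqrt(4695306)/2310)) = -9202/24223 + 35102*(5*sqrt(4695306)/10163) = -9202/24223 + 175510*sqrt(4695306)/10163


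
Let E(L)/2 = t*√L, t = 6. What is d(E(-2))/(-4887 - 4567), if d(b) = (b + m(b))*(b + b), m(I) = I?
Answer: 576/4727 ≈ 0.12185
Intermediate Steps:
E(L) = 12*√L (E(L) = 2*(6*√L) = 12*√L)
d(b) = 4*b² (d(b) = (b + b)*(b + b) = (2*b)*(2*b) = 4*b²)
d(E(-2))/(-4887 - 4567) = (4*(12*√(-2))²)/(-4887 - 4567) = (4*(12*(I*√2))²)/(-9454) = (4*(12*I*√2)²)*(-1/9454) = (4*(-288))*(-1/9454) = -1152*(-1/9454) = 576/4727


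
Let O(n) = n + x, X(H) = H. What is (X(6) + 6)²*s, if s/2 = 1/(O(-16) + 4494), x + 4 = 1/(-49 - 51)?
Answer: 3200/49711 ≈ 0.064372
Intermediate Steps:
x = -401/100 (x = -4 + 1/(-49 - 51) = -4 + 1/(-100) = -4 - 1/100 = -401/100 ≈ -4.0100)
O(n) = -401/100 + n (O(n) = n - 401/100 = -401/100 + n)
s = 200/447399 (s = 2/((-401/100 - 16) + 4494) = 2/(-2001/100 + 4494) = 2/(447399/100) = 2*(100/447399) = 200/447399 ≈ 0.00044703)
(X(6) + 6)²*s = (6 + 6)²*(200/447399) = 12²*(200/447399) = 144*(200/447399) = 3200/49711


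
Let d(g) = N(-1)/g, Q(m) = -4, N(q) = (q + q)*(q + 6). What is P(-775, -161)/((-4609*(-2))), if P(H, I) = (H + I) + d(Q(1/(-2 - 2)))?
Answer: -1867/18436 ≈ -0.10127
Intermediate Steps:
N(q) = 2*q*(6 + q) (N(q) = (2*q)*(6 + q) = 2*q*(6 + q))
d(g) = -10/g (d(g) = (2*(-1)*(6 - 1))/g = (2*(-1)*5)/g = -10/g)
P(H, I) = 5/2 + H + I (P(H, I) = (H + I) - 10/(-4) = (H + I) - 10*(-¼) = (H + I) + 5/2 = 5/2 + H + I)
P(-775, -161)/((-4609*(-2))) = (5/2 - 775 - 161)/((-4609*(-2))) = -1867/2/9218 = -1867/2*1/9218 = -1867/18436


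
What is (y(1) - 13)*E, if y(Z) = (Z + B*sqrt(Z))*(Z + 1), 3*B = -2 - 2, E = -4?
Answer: 164/3 ≈ 54.667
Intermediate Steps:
B = -4/3 (B = (-2 - 2)/3 = (1/3)*(-4) = -4/3 ≈ -1.3333)
y(Z) = (1 + Z)*(Z - 4*sqrt(Z)/3) (y(Z) = (Z - 4*sqrt(Z)/3)*(Z + 1) = (Z - 4*sqrt(Z)/3)*(1 + Z) = (1 + Z)*(Z - 4*sqrt(Z)/3))
(y(1) - 13)*E = ((1 + 1**2 - 4*sqrt(1)/3 - 4*1**(3/2)/3) - 13)*(-4) = ((1 + 1 - 4/3*1 - 4/3*1) - 13)*(-4) = ((1 + 1 - 4/3 - 4/3) - 13)*(-4) = (-2/3 - 13)*(-4) = -41/3*(-4) = 164/3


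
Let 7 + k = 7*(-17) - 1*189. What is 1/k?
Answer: -1/315 ≈ -0.0031746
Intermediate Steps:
k = -315 (k = -7 + (7*(-17) - 1*189) = -7 + (-119 - 189) = -7 - 308 = -315)
1/k = 1/(-315) = -1/315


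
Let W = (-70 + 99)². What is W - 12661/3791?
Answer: 3175570/3791 ≈ 837.66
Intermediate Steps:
W = 841 (W = 29² = 841)
W - 12661/3791 = 841 - 12661/3791 = 3175570/3791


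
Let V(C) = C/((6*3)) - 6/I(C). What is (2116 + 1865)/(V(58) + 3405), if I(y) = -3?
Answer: 35829/30692 ≈ 1.1674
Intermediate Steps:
V(C) = 2 + C/18 (V(C) = C/((6*3)) - 6/(-3) = C/18 - 6*(-1/3) = C*(1/18) + 2 = C/18 + 2 = 2 + C/18)
(2116 + 1865)/(V(58) + 3405) = (2116 + 1865)/((2 + (1/18)*58) + 3405) = 3981/((2 + 29/9) + 3405) = 3981/(47/9 + 3405) = 3981/(30692/9) = 3981*(9/30692) = 35829/30692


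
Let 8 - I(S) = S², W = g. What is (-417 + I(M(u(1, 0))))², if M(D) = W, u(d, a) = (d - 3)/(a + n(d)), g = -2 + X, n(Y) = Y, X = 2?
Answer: 167281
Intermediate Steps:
g = 0 (g = -2 + 2 = 0)
u(d, a) = (-3 + d)/(a + d) (u(d, a) = (d - 3)/(a + d) = (-3 + d)/(a + d))
W = 0
M(D) = 0
I(S) = 8 - S²
(-417 + I(M(u(1, 0))))² = (-417 + (8 - 1*0²))² = (-417 + (8 - 1*0))² = (-417 + (8 + 0))² = (-417 + 8)² = (-409)² = 167281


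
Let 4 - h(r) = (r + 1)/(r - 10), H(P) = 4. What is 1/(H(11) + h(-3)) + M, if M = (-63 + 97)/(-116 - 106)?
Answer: -97/3774 ≈ -0.025702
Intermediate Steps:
h(r) = 4 - (1 + r)/(-10 + r) (h(r) = 4 - (r + 1)/(r - 10) = 4 - (1 + r)/(-10 + r))
M = -17/111 (M = 34/(-222) = 34*(-1/222) = -17/111 ≈ -0.15315)
1/(H(11) + h(-3)) + M = 1/(4 + (-41 + 3*(-3))/(-10 - 3)) - 17/111 = 1/(4 + (-41 - 9)/(-13)) - 17/111 = 1/(4 - 1/13*(-50)) - 17/111 = 1/(4 + 50/13) - 17/111 = 1/(102/13) - 17/111 = 13/102 - 17/111 = -97/3774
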